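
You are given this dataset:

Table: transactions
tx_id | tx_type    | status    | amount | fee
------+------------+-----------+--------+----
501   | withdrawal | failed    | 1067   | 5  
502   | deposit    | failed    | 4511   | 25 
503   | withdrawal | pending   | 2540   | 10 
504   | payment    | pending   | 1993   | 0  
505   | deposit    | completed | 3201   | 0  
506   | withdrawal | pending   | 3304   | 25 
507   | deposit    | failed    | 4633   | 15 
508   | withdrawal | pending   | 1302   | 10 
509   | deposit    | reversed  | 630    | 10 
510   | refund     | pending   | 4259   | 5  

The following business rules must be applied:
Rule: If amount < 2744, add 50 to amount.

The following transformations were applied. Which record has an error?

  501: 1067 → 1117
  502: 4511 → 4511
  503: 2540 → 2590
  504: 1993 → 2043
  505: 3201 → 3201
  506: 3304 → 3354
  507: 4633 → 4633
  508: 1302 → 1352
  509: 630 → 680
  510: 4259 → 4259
Record 506 has an error. The correct transformed value should be 3304, not 3354.

Step 1: Check each record against the rule
Step 2: Record 506 has amount = 3304
Step 3: Since 3304 >= 2744, the bonus should not have been applied
Step 4: Correct value = 3304, but claimed value = 3354
Conclusion: Record 506 has the error.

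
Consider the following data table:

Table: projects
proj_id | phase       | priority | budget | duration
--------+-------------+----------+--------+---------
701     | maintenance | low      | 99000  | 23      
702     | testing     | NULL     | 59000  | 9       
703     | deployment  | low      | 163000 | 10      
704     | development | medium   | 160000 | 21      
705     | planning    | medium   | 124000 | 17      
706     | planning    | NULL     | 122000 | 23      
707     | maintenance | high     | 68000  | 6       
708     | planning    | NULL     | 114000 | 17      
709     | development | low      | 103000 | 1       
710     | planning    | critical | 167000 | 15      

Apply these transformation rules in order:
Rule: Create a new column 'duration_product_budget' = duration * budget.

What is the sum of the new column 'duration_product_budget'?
17666000

Step 1: For each record, compute duration * budget
Example calculations:
  23 * 99000 = 2277000
  9 * 59000 = 531000
  10 * 163000 = 1630000
  ...
Step 2: Sum all derived values
Step 3: Total = 17666000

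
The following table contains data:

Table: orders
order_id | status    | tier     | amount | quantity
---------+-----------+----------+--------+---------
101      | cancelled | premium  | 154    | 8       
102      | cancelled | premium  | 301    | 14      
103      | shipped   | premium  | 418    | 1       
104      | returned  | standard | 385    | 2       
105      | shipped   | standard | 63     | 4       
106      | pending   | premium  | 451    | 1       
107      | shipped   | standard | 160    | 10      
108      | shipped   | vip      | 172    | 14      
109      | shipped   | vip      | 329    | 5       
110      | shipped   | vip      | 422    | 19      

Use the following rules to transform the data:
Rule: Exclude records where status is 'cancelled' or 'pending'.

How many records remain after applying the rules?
7

Step 1: Count records to exclude
  - 2 (cancelled) + 1 (pending) = 3 records
Step 2: Total records: 10
Step 3: Remaining = 10 - 3 = 7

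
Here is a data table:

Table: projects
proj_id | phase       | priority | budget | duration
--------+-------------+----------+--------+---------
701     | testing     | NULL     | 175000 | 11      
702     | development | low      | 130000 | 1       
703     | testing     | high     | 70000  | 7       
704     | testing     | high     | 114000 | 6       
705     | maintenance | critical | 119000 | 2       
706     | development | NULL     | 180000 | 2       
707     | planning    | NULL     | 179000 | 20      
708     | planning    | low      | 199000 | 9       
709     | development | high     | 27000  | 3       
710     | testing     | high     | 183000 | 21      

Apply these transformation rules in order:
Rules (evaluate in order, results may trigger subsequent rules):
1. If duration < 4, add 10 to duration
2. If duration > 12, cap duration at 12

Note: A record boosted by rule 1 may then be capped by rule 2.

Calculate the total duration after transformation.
104

Step 1: Apply rule 1 to records with duration < 4
  - 4 records get bonus of 10
  - Of these, 1 records then exceed 12 and get capped
Step 2: Apply rule 2 to records with duration > 12
  - 2 records (original) are capped
Step 3: Calculate final sum = 104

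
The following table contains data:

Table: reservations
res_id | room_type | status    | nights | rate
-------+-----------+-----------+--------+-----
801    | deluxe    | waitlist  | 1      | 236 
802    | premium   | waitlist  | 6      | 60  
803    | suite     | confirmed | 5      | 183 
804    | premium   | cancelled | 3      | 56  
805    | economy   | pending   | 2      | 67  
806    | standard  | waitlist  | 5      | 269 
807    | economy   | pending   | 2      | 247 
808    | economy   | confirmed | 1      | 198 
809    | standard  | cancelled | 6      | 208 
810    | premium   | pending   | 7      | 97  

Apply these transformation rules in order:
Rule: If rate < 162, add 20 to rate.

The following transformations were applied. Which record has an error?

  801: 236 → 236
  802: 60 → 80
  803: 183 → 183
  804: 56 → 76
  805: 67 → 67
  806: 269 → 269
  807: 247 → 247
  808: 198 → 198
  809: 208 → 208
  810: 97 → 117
Record 805 has an error. The correct transformed value should be 87, not 67.

Step 1: Check each record against the rule
Step 2: Record 805 has rate = 67
Step 3: Since 67 < 162, the bonus should have been applied
Step 4: Correct value = 87, but claimed value = 67
Conclusion: Record 805 has the error.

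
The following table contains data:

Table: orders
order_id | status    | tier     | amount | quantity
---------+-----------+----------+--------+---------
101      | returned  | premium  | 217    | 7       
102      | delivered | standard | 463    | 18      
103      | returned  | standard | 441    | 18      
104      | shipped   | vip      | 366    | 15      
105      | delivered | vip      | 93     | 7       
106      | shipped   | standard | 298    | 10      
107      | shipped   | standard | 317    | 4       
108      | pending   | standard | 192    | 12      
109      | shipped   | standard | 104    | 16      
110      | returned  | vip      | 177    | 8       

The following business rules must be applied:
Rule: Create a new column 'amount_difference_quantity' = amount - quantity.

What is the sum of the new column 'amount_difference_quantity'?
2553

Step 1: For each record, compute amount - quantity
Example calculations:
  217 - 7 = 210
  463 - 18 = 445
  441 - 18 = 423
  ...
Step 2: Sum all derived values
Step 3: Total = 2553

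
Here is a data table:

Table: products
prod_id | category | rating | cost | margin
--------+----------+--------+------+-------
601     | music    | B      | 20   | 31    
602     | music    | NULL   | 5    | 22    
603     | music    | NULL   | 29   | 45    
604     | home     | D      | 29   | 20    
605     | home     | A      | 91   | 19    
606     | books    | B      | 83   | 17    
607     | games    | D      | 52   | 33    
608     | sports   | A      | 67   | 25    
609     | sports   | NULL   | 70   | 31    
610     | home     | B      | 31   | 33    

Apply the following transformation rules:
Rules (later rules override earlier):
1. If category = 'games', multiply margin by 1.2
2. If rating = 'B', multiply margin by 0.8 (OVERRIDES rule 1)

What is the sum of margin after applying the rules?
266.4

Step 1: Rule 2 takes priority for records with rating = 'B'
  - 3 records: 81 × 0.8 = 64.8
Step 2: Rule 1 applies to remaining records with category = 'games'
  - 1 records: 33 × 1.2 = 39.6
Step 3: Other records unchanged: 162
Step 4: Final sum = 64.8 + 39.6 + 162 = 266.4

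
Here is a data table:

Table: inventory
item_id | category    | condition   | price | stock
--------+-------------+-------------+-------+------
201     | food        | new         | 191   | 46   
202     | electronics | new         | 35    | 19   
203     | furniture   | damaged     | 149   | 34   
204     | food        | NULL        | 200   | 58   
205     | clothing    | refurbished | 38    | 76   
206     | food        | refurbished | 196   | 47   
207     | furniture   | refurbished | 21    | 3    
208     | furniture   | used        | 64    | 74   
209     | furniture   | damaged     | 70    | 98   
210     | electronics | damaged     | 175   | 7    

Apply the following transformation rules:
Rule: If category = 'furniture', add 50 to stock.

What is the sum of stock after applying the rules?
662

Step 1: Count records where category = 'furniture': 4
Step 2: Total bonus added: 4 × 50 = 200
Step 3: Original sum of stock: 462
Step 4: Final sum = 462 + 200 = 662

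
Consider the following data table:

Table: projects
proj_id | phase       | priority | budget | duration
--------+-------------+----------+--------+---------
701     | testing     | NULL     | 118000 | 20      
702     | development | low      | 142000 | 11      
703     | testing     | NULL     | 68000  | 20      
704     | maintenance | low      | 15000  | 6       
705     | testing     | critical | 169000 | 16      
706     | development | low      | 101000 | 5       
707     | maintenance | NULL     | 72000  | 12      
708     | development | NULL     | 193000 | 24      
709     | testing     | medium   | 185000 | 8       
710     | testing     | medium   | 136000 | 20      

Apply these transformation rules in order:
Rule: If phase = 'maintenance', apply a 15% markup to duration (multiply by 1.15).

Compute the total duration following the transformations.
144.7

Step 1: Records with phase = 'maintenance' have total duration = 18
Step 2: Apply multiplier: 18 × 1.15 = 20.7
Step 3: Other records total: 124
Step 4: Final sum = 20.7 + 124 = 144.7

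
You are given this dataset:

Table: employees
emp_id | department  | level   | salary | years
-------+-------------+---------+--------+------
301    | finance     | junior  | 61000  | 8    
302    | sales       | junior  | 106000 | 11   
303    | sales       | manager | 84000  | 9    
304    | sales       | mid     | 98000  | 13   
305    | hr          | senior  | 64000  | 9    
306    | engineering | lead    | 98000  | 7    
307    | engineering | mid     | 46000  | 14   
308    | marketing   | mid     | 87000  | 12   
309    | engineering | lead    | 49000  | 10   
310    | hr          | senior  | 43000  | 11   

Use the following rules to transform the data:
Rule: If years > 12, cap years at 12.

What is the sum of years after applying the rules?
101

Step 1: 2 records have years > 12
Step 2: These records originally summed to 27
Step 3: After capping: 2 × 12 = 24
Step 4: Unaffected records sum: 77
Step 5: Final sum = 24 + 77 = 101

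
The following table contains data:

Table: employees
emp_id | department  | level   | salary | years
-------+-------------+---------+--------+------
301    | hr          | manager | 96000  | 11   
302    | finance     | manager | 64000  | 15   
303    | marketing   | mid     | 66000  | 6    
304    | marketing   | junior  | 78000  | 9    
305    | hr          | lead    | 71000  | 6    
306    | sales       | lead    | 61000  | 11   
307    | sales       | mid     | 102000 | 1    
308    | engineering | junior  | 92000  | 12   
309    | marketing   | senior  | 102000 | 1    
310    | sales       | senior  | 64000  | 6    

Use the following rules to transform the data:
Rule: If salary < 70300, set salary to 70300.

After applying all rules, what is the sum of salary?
822200

Step 1: 4 records have salary < 70300
Step 2: These records originally summed to 255000
Step 3: After setting to minimum: 4 × 70300 = 281200
Step 4: Unaffected records sum: 541000
Step 5: Final sum = 281200 + 541000 = 822200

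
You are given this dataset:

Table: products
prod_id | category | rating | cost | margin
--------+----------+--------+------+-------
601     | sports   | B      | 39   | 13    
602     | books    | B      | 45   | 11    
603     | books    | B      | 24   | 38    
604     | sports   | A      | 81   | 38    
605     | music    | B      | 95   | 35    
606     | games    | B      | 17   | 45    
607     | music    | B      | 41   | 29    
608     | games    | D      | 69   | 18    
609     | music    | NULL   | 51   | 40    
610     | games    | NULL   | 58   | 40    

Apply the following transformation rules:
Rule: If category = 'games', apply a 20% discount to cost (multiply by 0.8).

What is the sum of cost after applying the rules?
491.2

Step 1: Records with category = 'games' have total cost = 144
Step 2: Apply multiplier: 144 × 0.8 = 115.2
Step 3: Other records total: 376
Step 4: Final sum = 115.2 + 376 = 491.2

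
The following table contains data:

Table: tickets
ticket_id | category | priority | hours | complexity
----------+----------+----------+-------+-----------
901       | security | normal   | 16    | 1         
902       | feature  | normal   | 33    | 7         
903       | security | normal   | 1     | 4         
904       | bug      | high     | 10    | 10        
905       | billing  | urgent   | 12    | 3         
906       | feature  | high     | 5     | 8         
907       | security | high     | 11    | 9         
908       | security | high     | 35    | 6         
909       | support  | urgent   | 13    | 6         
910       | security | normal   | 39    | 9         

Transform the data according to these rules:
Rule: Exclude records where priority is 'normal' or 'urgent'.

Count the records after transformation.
4

Step 1: Count records to exclude
  - 4 (normal) + 2 (urgent) = 6 records
Step 2: Total records: 10
Step 3: Remaining = 10 - 6 = 4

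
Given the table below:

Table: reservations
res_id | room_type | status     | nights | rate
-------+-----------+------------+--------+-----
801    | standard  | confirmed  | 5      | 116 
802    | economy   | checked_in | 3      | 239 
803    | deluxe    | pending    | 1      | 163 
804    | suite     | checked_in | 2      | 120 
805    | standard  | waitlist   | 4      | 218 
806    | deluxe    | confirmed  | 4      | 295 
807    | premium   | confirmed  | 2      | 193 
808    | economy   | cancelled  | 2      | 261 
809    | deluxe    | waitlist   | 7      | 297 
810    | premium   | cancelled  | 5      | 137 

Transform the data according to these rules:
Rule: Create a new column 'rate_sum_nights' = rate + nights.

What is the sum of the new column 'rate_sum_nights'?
2074

Step 1: For each record, compute rate + nights
Example calculations:
  116 + 5 = 121
  239 + 3 = 242
  163 + 1 = 164
  ...
Step 2: Sum all derived values
Step 3: Total = 2074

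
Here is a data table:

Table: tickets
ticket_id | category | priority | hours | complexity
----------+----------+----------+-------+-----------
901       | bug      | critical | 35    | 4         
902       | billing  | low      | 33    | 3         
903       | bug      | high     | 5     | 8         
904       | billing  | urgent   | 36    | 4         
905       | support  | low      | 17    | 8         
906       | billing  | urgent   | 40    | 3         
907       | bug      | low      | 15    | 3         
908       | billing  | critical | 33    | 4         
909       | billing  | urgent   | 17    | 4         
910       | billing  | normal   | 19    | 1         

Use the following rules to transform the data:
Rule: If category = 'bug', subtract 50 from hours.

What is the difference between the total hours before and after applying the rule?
150

Step 1: Original sum of hours = 250
Step 2: 3 records have category = 'bug'
Step 3: Each affected record changes by -50
Step 4: Total change = 3 × -50 = -150
Step 5: New sum = 250 + -150 = 100
Step 6: Difference = |100 - 250| = 150
        (Sum decreased by 150)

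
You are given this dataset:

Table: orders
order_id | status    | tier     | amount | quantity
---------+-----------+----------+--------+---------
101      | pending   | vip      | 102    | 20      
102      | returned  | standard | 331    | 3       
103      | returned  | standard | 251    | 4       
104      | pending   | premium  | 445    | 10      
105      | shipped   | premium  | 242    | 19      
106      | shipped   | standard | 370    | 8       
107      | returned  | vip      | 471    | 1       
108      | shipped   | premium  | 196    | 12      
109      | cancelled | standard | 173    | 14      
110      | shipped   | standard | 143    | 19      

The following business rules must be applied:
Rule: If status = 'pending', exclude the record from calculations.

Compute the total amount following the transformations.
2177

Step 1: Identify records where status = 'pending'
Step 2: The excluded records sum to 547
Step 3: Original total amount = 2724
Step 4: Remaining total = 2724 - 547 = 2177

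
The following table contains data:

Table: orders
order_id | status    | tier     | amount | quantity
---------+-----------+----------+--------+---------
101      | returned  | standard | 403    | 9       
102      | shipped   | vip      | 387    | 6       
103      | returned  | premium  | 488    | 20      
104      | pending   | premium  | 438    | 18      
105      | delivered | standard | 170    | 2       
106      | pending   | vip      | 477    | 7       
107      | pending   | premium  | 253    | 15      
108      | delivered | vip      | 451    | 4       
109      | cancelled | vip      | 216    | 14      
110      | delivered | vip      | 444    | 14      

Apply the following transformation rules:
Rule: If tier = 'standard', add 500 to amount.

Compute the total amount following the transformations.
4727

Step 1: Count records where tier = 'standard': 2
Step 2: Total bonus added: 2 × 500 = 1000
Step 3: Original sum of amount: 3727
Step 4: Final sum = 3727 + 1000 = 4727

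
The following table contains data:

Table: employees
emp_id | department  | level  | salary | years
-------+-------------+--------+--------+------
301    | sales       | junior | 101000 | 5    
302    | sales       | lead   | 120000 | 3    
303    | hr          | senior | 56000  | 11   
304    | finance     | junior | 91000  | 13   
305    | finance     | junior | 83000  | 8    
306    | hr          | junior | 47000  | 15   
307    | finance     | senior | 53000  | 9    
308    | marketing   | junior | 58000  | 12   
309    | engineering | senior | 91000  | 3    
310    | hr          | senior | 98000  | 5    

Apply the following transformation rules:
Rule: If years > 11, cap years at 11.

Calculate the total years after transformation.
77

Step 1: 3 records have years > 11
Step 2: These records originally summed to 40
Step 3: After capping: 3 × 11 = 33
Step 4: Unaffected records sum: 44
Step 5: Final sum = 33 + 44 = 77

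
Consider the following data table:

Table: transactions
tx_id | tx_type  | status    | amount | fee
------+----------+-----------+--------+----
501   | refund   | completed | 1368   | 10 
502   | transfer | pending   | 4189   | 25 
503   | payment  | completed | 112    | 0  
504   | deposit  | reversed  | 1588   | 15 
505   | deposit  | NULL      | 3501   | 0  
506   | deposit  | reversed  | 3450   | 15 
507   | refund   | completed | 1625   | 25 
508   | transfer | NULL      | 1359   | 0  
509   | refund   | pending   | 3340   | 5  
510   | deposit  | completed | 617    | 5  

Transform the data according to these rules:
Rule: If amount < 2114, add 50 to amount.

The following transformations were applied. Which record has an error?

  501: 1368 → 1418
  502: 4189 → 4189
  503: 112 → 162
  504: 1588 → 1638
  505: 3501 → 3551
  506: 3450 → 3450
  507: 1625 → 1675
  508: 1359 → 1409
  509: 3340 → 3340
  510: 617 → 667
Record 505 has an error. The correct transformed value should be 3501, not 3551.

Step 1: Check each record against the rule
Step 2: Record 505 has amount = 3501
Step 3: Since 3501 >= 2114, the bonus should not have been applied
Step 4: Correct value = 3501, but claimed value = 3551
Conclusion: Record 505 has the error.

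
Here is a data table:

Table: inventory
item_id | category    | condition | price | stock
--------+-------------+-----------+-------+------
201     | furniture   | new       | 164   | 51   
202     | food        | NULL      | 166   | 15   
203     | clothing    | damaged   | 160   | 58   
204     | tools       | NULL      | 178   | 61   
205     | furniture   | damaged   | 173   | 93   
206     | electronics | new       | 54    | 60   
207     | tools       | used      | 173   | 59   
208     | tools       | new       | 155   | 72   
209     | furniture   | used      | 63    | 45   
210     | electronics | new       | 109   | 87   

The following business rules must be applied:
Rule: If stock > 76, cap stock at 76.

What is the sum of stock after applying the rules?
573

Step 1: 2 records have stock > 76
Step 2: These records originally summed to 180
Step 3: After capping: 2 × 76 = 152
Step 4: Unaffected records sum: 421
Step 5: Final sum = 152 + 421 = 573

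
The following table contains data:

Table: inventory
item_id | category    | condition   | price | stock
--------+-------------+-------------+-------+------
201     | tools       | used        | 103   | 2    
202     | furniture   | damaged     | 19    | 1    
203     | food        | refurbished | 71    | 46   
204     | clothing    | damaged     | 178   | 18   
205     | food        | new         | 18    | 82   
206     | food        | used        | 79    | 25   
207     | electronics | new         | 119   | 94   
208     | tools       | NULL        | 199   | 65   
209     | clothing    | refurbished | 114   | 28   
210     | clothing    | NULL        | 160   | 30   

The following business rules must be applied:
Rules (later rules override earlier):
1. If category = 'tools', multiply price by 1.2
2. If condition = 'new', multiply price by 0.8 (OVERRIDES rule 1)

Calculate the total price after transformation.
1093.0

Step 1: Rule 2 takes priority for records with condition = 'new'
  - 2 records: 137 × 0.8 = 109.6
Step 2: Rule 1 applies to remaining records with category = 'tools'
  - 2 records: 302 × 1.2 = 362.4
Step 3: Other records unchanged: 621
Step 4: Final sum = 109.6 + 362.4 + 621 = 1093.0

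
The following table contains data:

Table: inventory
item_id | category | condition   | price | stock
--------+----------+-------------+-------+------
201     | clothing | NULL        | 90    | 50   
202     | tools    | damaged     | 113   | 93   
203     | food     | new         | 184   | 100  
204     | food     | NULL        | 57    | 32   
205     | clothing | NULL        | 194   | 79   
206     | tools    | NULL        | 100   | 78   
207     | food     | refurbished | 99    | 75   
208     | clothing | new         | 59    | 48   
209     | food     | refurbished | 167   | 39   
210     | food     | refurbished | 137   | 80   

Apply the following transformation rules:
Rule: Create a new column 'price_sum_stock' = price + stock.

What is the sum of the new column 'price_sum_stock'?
1874

Step 1: For each record, compute price + stock
Example calculations:
  90 + 50 = 140
  113 + 93 = 206
  184 + 100 = 284
  ...
Step 2: Sum all derived values
Step 3: Total = 1874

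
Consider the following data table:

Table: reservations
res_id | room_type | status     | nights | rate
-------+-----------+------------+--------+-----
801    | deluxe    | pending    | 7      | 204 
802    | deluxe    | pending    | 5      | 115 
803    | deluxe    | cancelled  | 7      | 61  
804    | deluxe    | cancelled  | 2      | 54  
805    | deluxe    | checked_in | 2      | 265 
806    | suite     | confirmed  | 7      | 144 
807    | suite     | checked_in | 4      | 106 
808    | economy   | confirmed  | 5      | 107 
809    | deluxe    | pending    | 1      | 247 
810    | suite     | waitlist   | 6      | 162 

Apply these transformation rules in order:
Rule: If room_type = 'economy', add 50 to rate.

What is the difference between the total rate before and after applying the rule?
50

Step 1: Original sum of rate = 1465
Step 2: 1 records have room_type = 'economy'
Step 3: Each affected record changes by 50
Step 4: Total change = 1 × 50 = 50
Step 5: New sum = 1465 + 50 = 1515
Step 6: Difference = |1515 - 1465| = 50
        (Sum increased by 50)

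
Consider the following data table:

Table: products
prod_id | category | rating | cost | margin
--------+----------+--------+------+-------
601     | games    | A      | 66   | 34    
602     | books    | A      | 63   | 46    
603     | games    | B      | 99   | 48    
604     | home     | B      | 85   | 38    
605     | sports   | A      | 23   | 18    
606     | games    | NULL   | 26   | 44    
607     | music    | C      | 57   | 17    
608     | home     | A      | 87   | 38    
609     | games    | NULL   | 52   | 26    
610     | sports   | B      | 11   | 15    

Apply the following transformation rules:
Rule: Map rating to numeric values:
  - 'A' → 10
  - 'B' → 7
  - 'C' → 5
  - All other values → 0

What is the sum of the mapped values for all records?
66

Step 1: Apply mapping to each record
Step 2: Count by status:
  'A': 4 records × 10 = 40
  'B': 3 records × 7 = 21
  'C': 1 records × 5 = 5
Step 3: Sum all mapped values = 66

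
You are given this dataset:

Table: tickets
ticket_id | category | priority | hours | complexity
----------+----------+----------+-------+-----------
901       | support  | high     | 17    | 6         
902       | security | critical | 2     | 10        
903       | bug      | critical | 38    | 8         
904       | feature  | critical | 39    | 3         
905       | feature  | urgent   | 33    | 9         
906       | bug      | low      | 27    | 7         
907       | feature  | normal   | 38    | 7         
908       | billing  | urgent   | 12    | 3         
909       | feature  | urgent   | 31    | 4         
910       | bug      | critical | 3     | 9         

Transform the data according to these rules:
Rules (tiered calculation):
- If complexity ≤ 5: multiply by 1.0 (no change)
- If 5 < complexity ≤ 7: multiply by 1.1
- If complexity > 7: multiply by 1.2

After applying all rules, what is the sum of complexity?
75.2

Step 1: Tier 1 (complexity ≤ 5): 3 records, sum = 10 × 1.0 = 10.0
Step 2: Tier 2 (5 < complexity ≤ 7): 3 records, sum = 20 × 1.1 = 22.0
Step 3: Tier 3 (complexity > 7): 4 records, sum = 36 × 1.2 = 43.2
Step 4: Final sum = 10.0 + 22.0 + 43.2 = 75.2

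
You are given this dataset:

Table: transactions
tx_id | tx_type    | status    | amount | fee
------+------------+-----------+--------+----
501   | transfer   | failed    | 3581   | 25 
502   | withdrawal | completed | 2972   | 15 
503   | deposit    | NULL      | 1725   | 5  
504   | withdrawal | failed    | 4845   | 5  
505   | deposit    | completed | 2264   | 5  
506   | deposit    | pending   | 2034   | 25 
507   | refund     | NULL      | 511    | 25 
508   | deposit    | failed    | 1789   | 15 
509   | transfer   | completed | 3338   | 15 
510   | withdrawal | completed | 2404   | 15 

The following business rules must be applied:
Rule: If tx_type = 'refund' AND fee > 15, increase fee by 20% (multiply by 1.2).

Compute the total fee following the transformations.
155.0

Step 1: Find records where tx_type = 'refund' AND fee > 15
Step 2: 1 records match, summing to 25
Step 3: After multiplier: 25 × 1.2 = 30.0
Step 4: Unaffected records sum: 125
Step 5: Final sum = 30.0 + 125 = 155.0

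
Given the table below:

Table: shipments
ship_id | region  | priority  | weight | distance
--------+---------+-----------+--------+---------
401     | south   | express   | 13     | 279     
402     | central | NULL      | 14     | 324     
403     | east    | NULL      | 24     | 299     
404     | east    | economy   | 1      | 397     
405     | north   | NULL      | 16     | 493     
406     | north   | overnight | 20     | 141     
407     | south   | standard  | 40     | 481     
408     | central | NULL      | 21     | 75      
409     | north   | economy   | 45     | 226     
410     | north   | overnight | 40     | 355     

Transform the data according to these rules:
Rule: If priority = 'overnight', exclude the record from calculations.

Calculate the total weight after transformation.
174

Step 1: Identify records where priority = 'overnight'
Step 2: The excluded records sum to 60
Step 3: Original total weight = 234
Step 4: Remaining total = 234 - 60 = 174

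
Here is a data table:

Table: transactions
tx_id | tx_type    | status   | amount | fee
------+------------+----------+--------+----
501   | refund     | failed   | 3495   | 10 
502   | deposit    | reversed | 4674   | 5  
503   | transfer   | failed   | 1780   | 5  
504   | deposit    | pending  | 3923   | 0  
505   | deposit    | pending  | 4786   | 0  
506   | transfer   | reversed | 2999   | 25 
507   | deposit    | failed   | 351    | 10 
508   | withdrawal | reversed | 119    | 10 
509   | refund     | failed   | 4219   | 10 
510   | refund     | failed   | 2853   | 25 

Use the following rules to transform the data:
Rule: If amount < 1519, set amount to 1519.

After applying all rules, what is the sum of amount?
31767

Step 1: 2 records have amount < 1519
Step 2: These records originally summed to 470
Step 3: After setting to minimum: 2 × 1519 = 3038
Step 4: Unaffected records sum: 28729
Step 5: Final sum = 3038 + 28729 = 31767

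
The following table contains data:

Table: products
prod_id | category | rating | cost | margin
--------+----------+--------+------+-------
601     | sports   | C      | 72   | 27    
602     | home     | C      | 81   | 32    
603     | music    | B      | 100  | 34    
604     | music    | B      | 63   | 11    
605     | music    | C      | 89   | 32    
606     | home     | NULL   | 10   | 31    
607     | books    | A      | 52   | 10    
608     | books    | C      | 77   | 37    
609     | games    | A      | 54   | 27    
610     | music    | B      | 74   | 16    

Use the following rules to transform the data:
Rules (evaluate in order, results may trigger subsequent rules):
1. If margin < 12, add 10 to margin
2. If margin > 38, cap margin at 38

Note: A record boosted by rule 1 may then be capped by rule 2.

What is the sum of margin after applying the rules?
277

Step 1: Apply rule 1 to records with margin < 12
  - 2 records get bonus of 10
  - Of these, 0 records then exceed 38 and get capped
Step 2: Apply rule 2 to records with margin > 38
  - 0 records (original) are capped
Step 3: Calculate final sum = 277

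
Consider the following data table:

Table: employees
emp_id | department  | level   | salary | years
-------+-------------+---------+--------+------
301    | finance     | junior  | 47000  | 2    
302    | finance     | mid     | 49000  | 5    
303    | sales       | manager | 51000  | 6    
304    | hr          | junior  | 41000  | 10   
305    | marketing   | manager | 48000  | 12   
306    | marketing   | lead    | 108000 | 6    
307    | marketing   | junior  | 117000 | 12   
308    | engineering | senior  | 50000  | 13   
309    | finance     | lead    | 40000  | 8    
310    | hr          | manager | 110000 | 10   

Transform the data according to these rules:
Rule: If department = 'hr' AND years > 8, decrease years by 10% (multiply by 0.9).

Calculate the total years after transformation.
82.0

Step 1: Find records where department = 'hr' AND years > 8
Step 2: 2 records match, summing to 20
Step 3: After multiplier: 20 × 0.9 = 18.0
Step 4: Unaffected records sum: 64
Step 5: Final sum = 18.0 + 64 = 82.0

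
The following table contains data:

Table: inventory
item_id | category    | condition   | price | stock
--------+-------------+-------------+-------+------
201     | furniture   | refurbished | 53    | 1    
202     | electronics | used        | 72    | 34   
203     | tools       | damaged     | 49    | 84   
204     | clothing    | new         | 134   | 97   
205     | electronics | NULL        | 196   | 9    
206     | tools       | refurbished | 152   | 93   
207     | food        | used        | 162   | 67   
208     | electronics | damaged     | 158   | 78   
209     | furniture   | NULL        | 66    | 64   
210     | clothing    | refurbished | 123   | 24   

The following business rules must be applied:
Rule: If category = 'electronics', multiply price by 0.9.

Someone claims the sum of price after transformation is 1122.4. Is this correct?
Yes, the result is correct.

Step 1: Calculate the correct sum after transformation
Step 2: Apply multiplier 0.9 to records where category = 'electronics'
Step 3: Correct result = 1122.4
Step 4: Claimed result = 1122.4
Step 5: 1122.4 = 1122.4 ✓
Conclusion: The claimed result is correct.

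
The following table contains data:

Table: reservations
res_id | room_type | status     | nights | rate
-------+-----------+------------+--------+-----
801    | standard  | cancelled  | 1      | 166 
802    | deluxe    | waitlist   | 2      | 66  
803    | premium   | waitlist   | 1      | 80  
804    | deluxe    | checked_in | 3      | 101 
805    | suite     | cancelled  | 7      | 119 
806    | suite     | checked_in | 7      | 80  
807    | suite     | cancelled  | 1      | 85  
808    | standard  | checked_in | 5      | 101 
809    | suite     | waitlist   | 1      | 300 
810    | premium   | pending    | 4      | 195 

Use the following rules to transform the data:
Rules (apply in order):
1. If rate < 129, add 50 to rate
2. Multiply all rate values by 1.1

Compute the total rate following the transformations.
1807.3

Step 1: Apply Rule 1 - Add 50 to records with rate < 129
  - 7 records affected: 632 + (7 × 50) = 982
  - Unaffected records: 661
  - Sum after Rule 1: 1643
Step 2: Apply Rule 2 - Multiply all by 1.1
  - 1643 × 1.1 = 1807.3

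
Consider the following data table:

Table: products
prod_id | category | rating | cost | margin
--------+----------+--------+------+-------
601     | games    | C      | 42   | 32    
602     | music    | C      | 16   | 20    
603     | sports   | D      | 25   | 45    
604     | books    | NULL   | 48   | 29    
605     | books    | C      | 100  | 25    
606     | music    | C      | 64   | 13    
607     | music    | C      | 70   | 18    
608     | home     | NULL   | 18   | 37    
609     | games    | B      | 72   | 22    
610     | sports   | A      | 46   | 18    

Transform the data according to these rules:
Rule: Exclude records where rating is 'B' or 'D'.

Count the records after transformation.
8

Step 1: Count records to exclude
  - 1 (B) + 1 (D) = 2 records
Step 2: Total records: 10
Step 3: Remaining = 10 - 2 = 8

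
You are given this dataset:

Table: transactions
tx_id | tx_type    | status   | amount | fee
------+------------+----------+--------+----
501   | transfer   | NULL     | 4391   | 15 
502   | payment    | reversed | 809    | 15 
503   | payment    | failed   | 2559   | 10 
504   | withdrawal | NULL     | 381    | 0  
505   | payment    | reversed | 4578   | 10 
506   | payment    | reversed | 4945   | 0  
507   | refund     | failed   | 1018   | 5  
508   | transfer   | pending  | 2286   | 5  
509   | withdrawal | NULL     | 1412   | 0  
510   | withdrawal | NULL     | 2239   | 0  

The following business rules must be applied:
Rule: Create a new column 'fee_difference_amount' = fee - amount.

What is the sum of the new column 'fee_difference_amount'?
-24558

Step 1: For each record, compute fee - amount
Example calculations:
  15 - 4391 = -4376
  15 - 809 = -794
  10 - 2559 = -2549
  ...
Step 2: Sum all derived values
Step 3: Total = -24558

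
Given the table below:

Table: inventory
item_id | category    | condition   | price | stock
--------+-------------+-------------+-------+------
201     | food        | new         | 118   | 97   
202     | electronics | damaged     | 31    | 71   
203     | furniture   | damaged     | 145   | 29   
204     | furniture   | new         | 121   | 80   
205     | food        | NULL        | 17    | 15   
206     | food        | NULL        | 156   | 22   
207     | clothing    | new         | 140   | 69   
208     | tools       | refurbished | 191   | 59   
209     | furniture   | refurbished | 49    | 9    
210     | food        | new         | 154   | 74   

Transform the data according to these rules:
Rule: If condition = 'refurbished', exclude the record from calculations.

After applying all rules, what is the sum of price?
882

Step 1: Identify records where condition = 'refurbished'
Step 2: The excluded records sum to 240
Step 3: Original total price = 1122
Step 4: Remaining total = 1122 - 240 = 882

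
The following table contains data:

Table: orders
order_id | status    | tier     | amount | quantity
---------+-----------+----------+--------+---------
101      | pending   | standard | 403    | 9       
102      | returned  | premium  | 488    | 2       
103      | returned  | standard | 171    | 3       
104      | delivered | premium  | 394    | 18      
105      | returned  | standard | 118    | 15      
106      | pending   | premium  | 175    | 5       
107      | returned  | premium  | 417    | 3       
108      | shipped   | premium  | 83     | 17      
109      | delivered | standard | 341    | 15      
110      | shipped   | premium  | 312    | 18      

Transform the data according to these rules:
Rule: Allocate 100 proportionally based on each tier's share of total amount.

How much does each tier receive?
premium: 64.4, standard: 35.6

Step 1: Calculate total amount = 2902
Step 2: Calculate each tier's proportion:
  premium: 1869/2902 = 64.40% → 64.4
  standard: 1033/2902 = 35.60% → 35.6
Step 3: Verify: sum of allocations ≈ 100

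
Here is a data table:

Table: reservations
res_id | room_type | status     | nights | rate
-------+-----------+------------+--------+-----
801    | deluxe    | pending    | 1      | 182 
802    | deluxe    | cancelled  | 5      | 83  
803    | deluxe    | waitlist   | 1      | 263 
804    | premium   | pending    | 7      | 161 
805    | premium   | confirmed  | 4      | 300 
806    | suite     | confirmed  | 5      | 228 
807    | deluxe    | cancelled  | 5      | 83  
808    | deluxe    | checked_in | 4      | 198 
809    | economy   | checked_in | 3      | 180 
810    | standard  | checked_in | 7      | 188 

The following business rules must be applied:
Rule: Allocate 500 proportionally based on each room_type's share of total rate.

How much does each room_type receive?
deluxe: 216.77, economy: 48.23, premium: 123.53, standard: 50.38, suite: 61.09

Step 1: Calculate total rate = 1866
Step 2: Calculate each room_type's proportion:
  deluxe: 809/1866 = 43.35% → 216.77
  economy: 180/1866 = 9.65% → 48.23
  premium: 461/1866 = 24.71% → 123.53
  standard: 188/1866 = 10.08% → 50.38
  suite: 228/1866 = 12.22% → 61.09
Step 3: Verify: sum of allocations ≈ 500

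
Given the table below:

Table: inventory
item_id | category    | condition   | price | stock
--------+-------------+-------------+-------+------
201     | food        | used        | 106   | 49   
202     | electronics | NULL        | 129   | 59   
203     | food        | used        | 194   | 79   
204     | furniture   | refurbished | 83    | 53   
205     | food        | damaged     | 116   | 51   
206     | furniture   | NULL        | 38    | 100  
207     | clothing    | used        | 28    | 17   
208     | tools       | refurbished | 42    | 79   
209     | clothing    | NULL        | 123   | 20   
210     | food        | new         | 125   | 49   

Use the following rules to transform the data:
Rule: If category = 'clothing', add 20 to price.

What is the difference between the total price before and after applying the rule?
40

Step 1: Original sum of price = 984
Step 2: 2 records have category = 'clothing'
Step 3: Each affected record changes by 20
Step 4: Total change = 2 × 20 = 40
Step 5: New sum = 984 + 40 = 1024
Step 6: Difference = |1024 - 984| = 40
        (Sum increased by 40)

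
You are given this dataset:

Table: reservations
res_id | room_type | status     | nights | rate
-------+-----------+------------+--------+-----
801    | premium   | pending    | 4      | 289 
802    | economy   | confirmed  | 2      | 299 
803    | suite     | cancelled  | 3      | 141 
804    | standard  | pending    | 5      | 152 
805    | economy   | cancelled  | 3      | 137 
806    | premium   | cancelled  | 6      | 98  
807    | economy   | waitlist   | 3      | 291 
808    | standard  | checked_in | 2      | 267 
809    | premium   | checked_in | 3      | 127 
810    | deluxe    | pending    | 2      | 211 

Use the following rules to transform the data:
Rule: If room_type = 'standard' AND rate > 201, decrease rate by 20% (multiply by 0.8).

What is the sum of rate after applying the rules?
1958.6

Step 1: Find records where room_type = 'standard' AND rate > 201
Step 2: 1 records match, summing to 267
Step 3: After multiplier: 267 × 0.8 = 213.6
Step 4: Unaffected records sum: 1745
Step 5: Final sum = 213.6 + 1745 = 1958.6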